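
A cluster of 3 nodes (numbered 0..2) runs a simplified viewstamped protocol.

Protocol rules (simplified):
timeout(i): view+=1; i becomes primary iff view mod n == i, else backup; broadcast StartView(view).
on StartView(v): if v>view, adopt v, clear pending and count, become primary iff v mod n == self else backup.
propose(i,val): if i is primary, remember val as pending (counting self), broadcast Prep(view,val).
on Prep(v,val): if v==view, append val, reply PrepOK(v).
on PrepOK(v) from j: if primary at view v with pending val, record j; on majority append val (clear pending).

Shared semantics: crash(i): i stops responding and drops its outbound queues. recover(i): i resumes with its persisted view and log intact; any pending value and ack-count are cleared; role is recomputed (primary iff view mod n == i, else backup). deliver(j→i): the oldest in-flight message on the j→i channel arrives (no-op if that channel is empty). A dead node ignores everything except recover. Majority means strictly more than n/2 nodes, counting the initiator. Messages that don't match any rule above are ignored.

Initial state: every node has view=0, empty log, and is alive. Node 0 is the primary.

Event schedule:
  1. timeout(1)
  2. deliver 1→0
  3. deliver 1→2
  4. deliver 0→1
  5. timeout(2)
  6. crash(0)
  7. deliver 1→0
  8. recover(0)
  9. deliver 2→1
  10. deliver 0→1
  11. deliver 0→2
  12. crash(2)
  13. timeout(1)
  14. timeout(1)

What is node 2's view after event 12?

2

step 1 timeout(1): 1={prim,v=1,log=-}
step 2 deliver 1→0: 0={back,v=1,log=-}
step 3 deliver 1→2: 2={back,v=1,log=-}
step 4 deliver 0→1: —
step 5 timeout(2): 2={prim,v=2,log=-}
step 6 crash(0): 0={✗back,v=1,log=-}
step 7 deliver 1→0: —
step 8 recover(0): 0={back,v=1,log=-}
step 9 deliver 2→1: 1={back,v=2,log=-}
step 10 deliver 0→1: —
step 11 deliver 0→2: —
step 12 crash(2): 2={✗prim,v=2,log=-}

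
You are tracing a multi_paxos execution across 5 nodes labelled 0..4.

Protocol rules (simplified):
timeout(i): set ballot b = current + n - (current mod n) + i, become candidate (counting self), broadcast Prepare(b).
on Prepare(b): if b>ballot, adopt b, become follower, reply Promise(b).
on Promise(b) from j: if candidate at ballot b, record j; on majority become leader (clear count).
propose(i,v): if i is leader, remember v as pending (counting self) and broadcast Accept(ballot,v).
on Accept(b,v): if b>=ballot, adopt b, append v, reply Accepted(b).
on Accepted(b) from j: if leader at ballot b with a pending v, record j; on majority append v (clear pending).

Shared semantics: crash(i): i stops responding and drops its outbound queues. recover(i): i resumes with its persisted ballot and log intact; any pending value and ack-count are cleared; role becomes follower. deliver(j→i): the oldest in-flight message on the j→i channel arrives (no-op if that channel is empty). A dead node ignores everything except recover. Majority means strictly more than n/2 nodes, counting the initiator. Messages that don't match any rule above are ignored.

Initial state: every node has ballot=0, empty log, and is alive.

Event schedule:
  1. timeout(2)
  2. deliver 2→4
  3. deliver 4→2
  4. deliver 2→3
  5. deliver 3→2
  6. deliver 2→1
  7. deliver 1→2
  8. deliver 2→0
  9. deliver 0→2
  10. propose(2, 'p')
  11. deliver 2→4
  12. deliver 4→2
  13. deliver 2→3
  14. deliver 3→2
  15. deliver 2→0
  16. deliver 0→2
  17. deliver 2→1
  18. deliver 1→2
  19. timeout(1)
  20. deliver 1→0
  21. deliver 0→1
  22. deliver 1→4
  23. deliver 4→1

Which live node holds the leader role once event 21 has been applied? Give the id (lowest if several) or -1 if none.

2

step 1 timeout(2): 2={cand,b=7,log=-}
step 2 deliver 2→4: 4={foll,b=7,log=-}
step 3 deliver 4→2: —
step 4 deliver 2→3: 3={foll,b=7,log=-}
step 5 deliver 3→2: 2={lead,b=7,log=-}
step 6 deliver 2→1: 1={foll,b=7,log=-}
step 7 deliver 1→2: —
step 8 deliver 2→0: 0={foll,b=7,log=-}
step 9 deliver 0→2: —
step 10 propose(2,'p'): —
step 11 deliver 2→4: 4={foll,b=7,log=p}
step 12 deliver 4→2: —
step 13 deliver 2→3: 3={foll,b=7,log=p}
step 14 deliver 3→2: 2={lead,b=7,log=p}
step 15 deliver 2→0: 0={foll,b=7,log=p}
step 16 deliver 0→2: —
step 17 deliver 2→1: 1={foll,b=7,log=p}
step 18 deliver 1→2: —
step 19 timeout(1): 1={cand,b=11,log=p}
step 20 deliver 1→0: 0={foll,b=11,log=p}
step 21 deliver 0→1: —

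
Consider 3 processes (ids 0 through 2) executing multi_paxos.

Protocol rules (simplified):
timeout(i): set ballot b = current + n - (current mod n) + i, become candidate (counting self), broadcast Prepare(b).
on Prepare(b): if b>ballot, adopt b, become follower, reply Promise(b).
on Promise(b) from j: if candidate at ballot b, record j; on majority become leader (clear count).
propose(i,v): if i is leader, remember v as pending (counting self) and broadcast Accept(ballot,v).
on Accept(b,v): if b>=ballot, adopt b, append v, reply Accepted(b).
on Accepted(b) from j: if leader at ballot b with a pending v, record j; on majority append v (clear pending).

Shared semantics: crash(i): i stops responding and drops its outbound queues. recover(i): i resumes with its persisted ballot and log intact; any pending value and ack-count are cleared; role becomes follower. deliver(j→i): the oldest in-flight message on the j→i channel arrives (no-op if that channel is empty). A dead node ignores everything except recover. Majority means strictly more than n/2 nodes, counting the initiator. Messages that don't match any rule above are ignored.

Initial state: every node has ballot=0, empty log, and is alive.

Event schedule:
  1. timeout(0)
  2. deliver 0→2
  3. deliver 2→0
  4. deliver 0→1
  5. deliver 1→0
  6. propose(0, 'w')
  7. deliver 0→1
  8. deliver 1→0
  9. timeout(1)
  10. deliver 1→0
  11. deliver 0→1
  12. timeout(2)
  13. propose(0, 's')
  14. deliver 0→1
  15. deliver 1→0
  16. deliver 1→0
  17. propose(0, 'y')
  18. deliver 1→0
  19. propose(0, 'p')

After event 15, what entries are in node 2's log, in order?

after 1 — timeout(0): n0:cand/b3/[-]
after 2 — deliver 0→2: n2:foll/b3/[-]
after 3 — deliver 2→0: n0:lead/b3/[-]
after 4 — deliver 0→1: n1:foll/b3/[-]
after 5 — deliver 1→0: ·
after 6 — propose(0,'w'): ·
after 7 — deliver 0→1: n1:foll/b3/[w]
after 8 — deliver 1→0: n0:lead/b3/[w]
after 9 — timeout(1): n1:cand/b7/[w]
after 10 — deliver 1→0: n0:foll/b7/[w]
after 11 — deliver 0→1: n1:lead/b7/[w]
after 12 — timeout(2): n2:cand/b8/[-]
after 13 — propose(0,'s'): ·
after 14 — deliver 0→1: ·
after 15 — deliver 1→0: ·

empty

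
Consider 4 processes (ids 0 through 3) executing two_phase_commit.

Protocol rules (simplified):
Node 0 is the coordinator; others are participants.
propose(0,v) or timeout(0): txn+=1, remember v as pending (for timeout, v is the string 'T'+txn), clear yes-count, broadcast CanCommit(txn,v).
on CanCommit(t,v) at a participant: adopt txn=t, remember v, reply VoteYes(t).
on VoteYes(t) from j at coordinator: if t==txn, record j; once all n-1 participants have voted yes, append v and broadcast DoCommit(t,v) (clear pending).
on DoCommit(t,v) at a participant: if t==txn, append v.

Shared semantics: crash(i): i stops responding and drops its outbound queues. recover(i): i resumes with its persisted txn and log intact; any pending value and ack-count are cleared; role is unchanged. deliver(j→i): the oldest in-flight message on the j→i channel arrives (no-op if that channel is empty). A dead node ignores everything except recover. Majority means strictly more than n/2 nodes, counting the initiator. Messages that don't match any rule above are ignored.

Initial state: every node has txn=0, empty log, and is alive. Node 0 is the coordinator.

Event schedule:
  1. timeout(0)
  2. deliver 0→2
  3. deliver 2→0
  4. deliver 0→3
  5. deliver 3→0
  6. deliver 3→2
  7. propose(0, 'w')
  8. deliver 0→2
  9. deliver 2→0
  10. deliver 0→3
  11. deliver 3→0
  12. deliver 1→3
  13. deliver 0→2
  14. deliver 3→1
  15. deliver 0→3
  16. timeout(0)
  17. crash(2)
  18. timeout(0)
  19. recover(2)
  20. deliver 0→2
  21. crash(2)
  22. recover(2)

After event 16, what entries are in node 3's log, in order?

1. timeout(0):  <0:coor t1 ->
2. deliver 0→2:  <2:part t1 ->
3. deliver 2→0:  nop
4. deliver 0→3:  <3:part t1 ->
5. deliver 3→0:  nop
6. deliver 3→2:  nop
7. propose(0,'w'):  <0:coor t2 ->
8. deliver 0→2:  <2:part t2 ->
9. deliver 2→0:  nop
10. deliver 0→3:  <3:part t2 ->
11. deliver 3→0:  nop
12. deliver 1→3:  nop
13. deliver 0→2:  nop
14. deliver 3→1:  nop
15. deliver 0→3:  nop
16. timeout(0):  <0:coor t3 ->

empty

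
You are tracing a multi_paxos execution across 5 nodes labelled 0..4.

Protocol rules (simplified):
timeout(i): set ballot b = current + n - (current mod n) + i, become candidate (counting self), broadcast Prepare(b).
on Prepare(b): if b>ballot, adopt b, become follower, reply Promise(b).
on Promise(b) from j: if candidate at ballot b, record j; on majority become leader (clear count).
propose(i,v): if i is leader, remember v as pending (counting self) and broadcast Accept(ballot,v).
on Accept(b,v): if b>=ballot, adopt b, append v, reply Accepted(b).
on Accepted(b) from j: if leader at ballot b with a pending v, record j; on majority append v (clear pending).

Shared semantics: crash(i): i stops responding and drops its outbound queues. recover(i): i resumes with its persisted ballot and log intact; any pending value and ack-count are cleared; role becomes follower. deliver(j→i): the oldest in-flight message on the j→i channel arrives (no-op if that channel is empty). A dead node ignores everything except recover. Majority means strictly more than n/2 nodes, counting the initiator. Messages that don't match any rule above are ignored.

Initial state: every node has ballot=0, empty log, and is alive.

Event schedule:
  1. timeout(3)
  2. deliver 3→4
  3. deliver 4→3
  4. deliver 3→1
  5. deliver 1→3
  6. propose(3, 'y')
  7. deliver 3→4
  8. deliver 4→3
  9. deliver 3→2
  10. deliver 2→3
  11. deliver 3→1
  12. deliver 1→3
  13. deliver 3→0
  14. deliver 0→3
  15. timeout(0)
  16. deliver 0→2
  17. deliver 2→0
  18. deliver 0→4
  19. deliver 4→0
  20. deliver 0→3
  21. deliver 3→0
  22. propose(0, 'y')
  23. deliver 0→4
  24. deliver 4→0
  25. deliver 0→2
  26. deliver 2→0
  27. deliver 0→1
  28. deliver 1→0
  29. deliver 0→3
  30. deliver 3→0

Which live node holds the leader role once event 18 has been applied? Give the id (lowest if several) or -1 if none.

[1] timeout(3) → N3(cand b8 [-])
[2] deliver 3→4 → N4(foll b8 [-])
[3] deliver 4→3 → ∅
[4] deliver 3→1 → N1(foll b8 [-])
[5] deliver 1→3 → N3(lead b8 [-])
[6] propose(3,'y') → ∅
[7] deliver 3→4 → N4(foll b8 [y])
[8] deliver 4→3 → ∅
[9] deliver 3→2 → N2(foll b8 [-])
[10] deliver 2→3 → ∅
[11] deliver 3→1 → N1(foll b8 [y])
[12] deliver 1→3 → N3(lead b8 [y])
[13] deliver 3→0 → N0(foll b8 [-])
[14] deliver 0→3 → ∅
[15] timeout(0) → N0(cand b10 [-])
[16] deliver 0→2 → N2(foll b10 [-])
[17] deliver 2→0 → ∅
[18] deliver 0→4 → N4(foll b10 [y])

3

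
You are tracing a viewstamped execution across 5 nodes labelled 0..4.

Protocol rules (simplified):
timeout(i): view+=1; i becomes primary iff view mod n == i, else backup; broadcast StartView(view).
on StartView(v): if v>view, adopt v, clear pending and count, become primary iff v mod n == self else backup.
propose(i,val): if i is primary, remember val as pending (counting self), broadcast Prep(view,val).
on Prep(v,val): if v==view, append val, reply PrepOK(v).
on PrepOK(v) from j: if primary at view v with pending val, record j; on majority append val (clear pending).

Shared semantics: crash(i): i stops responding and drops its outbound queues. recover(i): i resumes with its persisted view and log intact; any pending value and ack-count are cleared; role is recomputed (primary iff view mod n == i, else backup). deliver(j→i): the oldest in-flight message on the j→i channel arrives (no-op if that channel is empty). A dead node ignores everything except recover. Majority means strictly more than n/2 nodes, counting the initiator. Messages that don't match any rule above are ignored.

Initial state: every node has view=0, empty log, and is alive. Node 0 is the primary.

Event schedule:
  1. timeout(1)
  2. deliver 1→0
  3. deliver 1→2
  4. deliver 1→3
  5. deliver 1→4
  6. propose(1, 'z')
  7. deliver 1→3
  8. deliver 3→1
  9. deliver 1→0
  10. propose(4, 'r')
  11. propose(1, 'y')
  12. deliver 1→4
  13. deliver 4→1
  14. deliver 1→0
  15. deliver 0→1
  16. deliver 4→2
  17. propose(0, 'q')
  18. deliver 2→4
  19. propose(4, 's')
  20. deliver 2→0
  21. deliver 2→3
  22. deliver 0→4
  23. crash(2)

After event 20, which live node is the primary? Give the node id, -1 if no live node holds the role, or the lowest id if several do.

[1] timeout(1) → N1(prim v1 [-])
[2] deliver 1→0 → N0(back v1 [-])
[3] deliver 1→2 → N2(back v1 [-])
[4] deliver 1→3 → N3(back v1 [-])
[5] deliver 1→4 → N4(back v1 [-])
[6] propose(1,'z') → ∅
[7] deliver 1→3 → N3(back v1 [z])
[8] deliver 3→1 → ∅
[9] deliver 1→0 → N0(back v1 [z])
[10] propose(4,'r') → ∅
[11] propose(1,'y') → ∅
[12] deliver 1→4 → N4(back v1 [z])
[13] deliver 4→1 → ∅
[14] deliver 1→0 → N0(back v1 [z,y])
[15] deliver 0→1 → N1(prim v1 [y])
[16] deliver 4→2 → ∅
[17] propose(0,'q') → ∅
[18] deliver 2→4 → ∅
[19] propose(4,'s') → ∅
[20] deliver 2→0 → ∅

1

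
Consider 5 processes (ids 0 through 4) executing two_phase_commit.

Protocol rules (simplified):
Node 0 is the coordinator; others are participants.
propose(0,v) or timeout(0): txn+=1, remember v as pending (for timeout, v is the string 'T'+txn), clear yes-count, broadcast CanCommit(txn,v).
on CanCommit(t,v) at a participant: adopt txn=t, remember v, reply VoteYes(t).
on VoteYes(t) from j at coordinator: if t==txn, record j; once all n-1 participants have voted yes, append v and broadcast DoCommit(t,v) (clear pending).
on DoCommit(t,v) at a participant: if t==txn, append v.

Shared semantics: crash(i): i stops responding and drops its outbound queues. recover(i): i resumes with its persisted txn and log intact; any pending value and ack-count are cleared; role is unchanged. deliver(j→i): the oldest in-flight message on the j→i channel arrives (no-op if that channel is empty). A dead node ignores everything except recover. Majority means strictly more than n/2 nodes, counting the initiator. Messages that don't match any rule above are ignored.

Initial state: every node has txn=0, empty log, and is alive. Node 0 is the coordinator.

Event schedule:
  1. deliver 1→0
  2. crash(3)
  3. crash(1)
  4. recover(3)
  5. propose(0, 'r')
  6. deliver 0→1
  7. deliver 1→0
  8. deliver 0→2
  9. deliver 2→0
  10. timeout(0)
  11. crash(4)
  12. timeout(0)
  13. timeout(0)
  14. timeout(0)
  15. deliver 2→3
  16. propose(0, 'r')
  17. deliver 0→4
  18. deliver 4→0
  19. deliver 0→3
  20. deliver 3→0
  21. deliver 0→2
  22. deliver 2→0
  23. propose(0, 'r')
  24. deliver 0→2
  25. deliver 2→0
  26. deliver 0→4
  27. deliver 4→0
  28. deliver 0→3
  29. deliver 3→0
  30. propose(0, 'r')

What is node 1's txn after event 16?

[1] deliver 1→0 → ∅
[2] crash(3) → N3(✗part t0 [-])
[3] crash(1) → N1(✗part t0 [-])
[4] recover(3) → N3(part t0 [-])
[5] propose(0,'r') → N0(coor t1 [-])
[6] deliver 0→1 → ∅
[7] deliver 1→0 → ∅
[8] deliver 0→2 → N2(part t1 [-])
[9] deliver 2→0 → ∅
[10] timeout(0) → N0(coor t2 [-])
[11] crash(4) → N4(✗part t0 [-])
[12] timeout(0) → N0(coor t3 [-])
[13] timeout(0) → N0(coor t4 [-])
[14] timeout(0) → N0(coor t5 [-])
[15] deliver 2→3 → ∅
[16] propose(0,'r') → N0(coor t6 [-])

0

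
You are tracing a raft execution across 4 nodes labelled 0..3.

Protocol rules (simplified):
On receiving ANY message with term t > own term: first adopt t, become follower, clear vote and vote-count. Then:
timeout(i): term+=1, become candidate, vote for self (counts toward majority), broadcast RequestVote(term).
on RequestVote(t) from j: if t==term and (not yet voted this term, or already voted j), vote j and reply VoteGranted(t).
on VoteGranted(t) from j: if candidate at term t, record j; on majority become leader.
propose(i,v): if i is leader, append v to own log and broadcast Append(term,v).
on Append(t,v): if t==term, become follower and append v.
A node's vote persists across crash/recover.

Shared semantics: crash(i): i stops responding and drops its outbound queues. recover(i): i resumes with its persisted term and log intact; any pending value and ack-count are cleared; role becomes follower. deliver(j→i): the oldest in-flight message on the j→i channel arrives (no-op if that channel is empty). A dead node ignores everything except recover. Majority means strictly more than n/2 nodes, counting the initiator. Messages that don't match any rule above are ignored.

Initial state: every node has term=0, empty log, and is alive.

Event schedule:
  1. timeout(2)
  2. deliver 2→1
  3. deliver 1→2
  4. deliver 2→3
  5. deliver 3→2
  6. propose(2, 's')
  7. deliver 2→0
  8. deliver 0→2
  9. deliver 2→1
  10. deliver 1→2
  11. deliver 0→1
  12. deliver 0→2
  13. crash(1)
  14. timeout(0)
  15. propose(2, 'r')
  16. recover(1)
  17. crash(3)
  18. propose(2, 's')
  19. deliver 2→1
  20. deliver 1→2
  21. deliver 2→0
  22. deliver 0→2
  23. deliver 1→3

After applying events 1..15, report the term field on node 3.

after 1 — timeout(2): n2:cand/t1/[-]
after 2 — deliver 2→1: n1:foll/t1/[-]
after 3 — deliver 1→2: ·
after 4 — deliver 2→3: n3:foll/t1/[-]
after 5 — deliver 3→2: n2:lead/t1/[-]
after 6 — propose(2,'s'): n2:lead/t1/[s]
after 7 — deliver 2→0: n0:foll/t1/[-]
after 8 — deliver 0→2: ·
after 9 — deliver 2→1: n1:foll/t1/[s]
after 10 — deliver 1→2: ·
after 11 — deliver 0→1: ·
after 12 — deliver 0→2: ·
after 13 — crash(1): n1:✗foll/t1/[s]
after 14 — timeout(0): n0:cand/t2/[-]
after 15 — propose(2,'r'): n2:lead/t1/[s,r]

1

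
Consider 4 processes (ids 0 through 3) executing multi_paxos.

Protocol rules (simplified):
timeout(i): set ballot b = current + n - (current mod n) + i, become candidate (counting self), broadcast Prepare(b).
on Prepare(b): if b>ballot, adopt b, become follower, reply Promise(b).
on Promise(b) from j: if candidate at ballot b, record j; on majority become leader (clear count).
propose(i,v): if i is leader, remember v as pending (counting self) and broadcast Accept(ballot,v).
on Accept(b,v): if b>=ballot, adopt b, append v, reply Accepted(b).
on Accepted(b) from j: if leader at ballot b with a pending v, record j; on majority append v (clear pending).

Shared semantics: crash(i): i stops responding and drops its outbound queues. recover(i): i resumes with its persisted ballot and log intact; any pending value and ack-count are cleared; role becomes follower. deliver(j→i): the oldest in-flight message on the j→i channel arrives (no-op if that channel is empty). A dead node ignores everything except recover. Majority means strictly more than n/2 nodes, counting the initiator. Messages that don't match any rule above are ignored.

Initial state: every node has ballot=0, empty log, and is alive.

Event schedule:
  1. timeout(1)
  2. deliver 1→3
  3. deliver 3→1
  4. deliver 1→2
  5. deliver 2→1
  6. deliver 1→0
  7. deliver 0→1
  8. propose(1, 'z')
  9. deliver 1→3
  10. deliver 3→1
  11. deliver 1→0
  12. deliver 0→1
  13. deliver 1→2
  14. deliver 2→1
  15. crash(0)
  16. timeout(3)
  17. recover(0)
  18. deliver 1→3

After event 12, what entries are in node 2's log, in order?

empty

step 1 timeout(1): 1={cand,b=5,log=-}
step 2 deliver 1→3: 3={foll,b=5,log=-}
step 3 deliver 3→1: —
step 4 deliver 1→2: 2={foll,b=5,log=-}
step 5 deliver 2→1: 1={lead,b=5,log=-}
step 6 deliver 1→0: 0={foll,b=5,log=-}
step 7 deliver 0→1: —
step 8 propose(1,'z'): —
step 9 deliver 1→3: 3={foll,b=5,log=z}
step 10 deliver 3→1: —
step 11 deliver 1→0: 0={foll,b=5,log=z}
step 12 deliver 0→1: 1={lead,b=5,log=z}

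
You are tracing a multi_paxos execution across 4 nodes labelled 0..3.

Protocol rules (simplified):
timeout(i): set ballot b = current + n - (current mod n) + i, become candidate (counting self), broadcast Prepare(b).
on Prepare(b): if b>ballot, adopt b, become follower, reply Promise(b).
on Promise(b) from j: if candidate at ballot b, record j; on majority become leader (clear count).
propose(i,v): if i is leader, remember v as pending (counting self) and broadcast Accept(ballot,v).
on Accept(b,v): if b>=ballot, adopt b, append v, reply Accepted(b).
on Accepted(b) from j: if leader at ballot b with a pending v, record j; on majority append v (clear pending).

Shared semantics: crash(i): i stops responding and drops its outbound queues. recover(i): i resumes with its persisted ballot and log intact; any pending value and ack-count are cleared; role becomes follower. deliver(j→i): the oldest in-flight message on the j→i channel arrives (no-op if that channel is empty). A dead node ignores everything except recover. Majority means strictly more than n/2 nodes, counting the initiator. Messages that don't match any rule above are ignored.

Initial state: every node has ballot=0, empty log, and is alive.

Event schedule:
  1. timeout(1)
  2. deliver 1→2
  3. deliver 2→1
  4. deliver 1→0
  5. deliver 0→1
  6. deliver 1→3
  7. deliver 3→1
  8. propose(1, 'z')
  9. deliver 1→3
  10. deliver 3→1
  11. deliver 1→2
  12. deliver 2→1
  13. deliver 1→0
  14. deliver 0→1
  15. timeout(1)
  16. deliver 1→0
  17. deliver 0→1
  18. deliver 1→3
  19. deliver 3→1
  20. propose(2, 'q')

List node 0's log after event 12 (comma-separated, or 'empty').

after 1 — timeout(1): n1:cand/b5/[-]
after 2 — deliver 1→2: n2:foll/b5/[-]
after 3 — deliver 2→1: ·
after 4 — deliver 1→0: n0:foll/b5/[-]
after 5 — deliver 0→1: n1:lead/b5/[-]
after 6 — deliver 1→3: n3:foll/b5/[-]
after 7 — deliver 3→1: ·
after 8 — propose(1,'z'): ·
after 9 — deliver 1→3: n3:foll/b5/[z]
after 10 — deliver 3→1: ·
after 11 — deliver 1→2: n2:foll/b5/[z]
after 12 — deliver 2→1: n1:lead/b5/[z]

empty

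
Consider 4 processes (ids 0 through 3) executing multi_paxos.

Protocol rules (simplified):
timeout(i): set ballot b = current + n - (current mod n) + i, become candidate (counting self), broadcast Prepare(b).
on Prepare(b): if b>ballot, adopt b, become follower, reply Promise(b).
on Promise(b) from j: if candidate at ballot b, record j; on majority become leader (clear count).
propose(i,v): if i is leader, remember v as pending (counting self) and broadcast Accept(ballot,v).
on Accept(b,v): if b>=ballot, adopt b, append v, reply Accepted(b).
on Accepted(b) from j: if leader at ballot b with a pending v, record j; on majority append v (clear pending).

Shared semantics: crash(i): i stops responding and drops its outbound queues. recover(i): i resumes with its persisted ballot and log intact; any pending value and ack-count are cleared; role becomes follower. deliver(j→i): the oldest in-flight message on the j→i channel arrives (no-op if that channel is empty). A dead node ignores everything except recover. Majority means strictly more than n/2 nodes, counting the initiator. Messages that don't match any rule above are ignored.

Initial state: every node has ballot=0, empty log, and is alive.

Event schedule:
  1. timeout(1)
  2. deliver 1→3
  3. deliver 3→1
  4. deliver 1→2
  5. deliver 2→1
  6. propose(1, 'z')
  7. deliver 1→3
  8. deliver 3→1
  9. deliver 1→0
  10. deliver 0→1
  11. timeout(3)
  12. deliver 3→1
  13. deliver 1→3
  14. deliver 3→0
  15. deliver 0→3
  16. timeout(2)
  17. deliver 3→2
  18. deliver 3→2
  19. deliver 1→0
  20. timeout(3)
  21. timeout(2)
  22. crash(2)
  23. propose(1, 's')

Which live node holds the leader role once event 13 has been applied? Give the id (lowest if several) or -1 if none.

[1] timeout(1) → N1(cand b5 [-])
[2] deliver 1→3 → N3(foll b5 [-])
[3] deliver 3→1 → ∅
[4] deliver 1→2 → N2(foll b5 [-])
[5] deliver 2→1 → N1(lead b5 [-])
[6] propose(1,'z') → ∅
[7] deliver 1→3 → N3(foll b5 [z])
[8] deliver 3→1 → ∅
[9] deliver 1→0 → N0(foll b5 [-])
[10] deliver 0→1 → ∅
[11] timeout(3) → N3(cand b11 [z])
[12] deliver 3→1 → N1(foll b11 [-])
[13] deliver 1→3 → ∅

-1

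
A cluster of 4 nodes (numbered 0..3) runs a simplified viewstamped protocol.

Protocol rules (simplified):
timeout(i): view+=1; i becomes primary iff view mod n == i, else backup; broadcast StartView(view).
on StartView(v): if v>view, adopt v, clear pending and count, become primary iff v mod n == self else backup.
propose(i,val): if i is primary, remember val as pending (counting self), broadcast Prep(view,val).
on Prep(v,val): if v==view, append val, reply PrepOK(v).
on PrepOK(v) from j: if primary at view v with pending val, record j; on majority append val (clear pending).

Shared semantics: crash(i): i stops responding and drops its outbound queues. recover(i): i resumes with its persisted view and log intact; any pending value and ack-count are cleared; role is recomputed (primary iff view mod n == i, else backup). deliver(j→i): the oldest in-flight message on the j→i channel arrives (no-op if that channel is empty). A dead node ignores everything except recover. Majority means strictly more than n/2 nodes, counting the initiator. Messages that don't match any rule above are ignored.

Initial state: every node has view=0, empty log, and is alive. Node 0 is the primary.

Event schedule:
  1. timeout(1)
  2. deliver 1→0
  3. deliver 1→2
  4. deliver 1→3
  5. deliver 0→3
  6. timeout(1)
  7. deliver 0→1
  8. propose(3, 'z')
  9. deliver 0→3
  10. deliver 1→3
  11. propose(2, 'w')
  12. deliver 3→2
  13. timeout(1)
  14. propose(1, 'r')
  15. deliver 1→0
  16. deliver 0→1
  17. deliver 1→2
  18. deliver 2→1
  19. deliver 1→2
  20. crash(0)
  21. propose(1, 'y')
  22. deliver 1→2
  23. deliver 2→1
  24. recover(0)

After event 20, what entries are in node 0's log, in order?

empty

e1 timeout(1): 1[prim,v=1,-]
e2 deliver 1→0: 0[back,v=1,-]
e3 deliver 1→2: 2[back,v=1,-]
e4 deliver 1→3: 3[back,v=1,-]
e5 deliver 0→3: ·
e6 timeout(1): 1[back,v=2,-]
e7 deliver 0→1: ·
e8 propose(3,'z'): ·
e9 deliver 0→3: ·
e10 deliver 1→3: 3[back,v=2,-]
e11 propose(2,'w'): ·
e12 deliver 3→2: ·
e13 timeout(1): 1[back,v=3,-]
e14 propose(1,'r'): ·
e15 deliver 1→0: 0[back,v=2,-]
e16 deliver 0→1: ·
e17 deliver 1→2: 2[prim,v=2,-]
e18 deliver 2→1: ·
e19 deliver 1→2: 2[back,v=3,-]
e20 crash(0): 0[✗back,v=2,-]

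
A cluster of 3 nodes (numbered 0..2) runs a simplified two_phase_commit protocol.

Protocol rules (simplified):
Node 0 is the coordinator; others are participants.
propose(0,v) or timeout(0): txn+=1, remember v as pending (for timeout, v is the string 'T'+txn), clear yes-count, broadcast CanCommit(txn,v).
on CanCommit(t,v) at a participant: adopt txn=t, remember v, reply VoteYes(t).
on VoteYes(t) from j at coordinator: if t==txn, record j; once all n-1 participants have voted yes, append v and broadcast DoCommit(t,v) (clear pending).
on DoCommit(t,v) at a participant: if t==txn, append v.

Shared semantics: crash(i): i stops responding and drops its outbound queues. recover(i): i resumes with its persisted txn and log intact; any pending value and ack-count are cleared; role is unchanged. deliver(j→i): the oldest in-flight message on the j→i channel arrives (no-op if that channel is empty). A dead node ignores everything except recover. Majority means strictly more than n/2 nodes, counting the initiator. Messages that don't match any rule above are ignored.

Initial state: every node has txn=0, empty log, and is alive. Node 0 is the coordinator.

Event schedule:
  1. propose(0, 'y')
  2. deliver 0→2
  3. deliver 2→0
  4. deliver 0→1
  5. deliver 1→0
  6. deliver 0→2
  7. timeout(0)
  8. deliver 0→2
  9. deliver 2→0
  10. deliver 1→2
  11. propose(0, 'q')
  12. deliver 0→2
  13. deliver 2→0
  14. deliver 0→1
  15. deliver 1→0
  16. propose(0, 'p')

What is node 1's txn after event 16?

1

1. propose(0,'y'):  <0:coor t1 ->
2. deliver 0→2:  <2:part t1 ->
3. deliver 2→0:  nop
4. deliver 0→1:  <1:part t1 ->
5. deliver 1→0:  <0:coor t1 y>
6. deliver 0→2:  <2:part t1 y>
7. timeout(0):  <0:coor t2 y>
8. deliver 0→2:  <2:part t2 y>
9. deliver 2→0:  nop
10. deliver 1→2:  nop
11. propose(0,'q'):  <0:coor t3 y>
12. deliver 0→2:  <2:part t3 y>
13. deliver 2→0:  nop
14. deliver 0→1:  <1:part t1 y>
15. deliver 1→0:  nop
16. propose(0,'p'):  <0:coor t4 y>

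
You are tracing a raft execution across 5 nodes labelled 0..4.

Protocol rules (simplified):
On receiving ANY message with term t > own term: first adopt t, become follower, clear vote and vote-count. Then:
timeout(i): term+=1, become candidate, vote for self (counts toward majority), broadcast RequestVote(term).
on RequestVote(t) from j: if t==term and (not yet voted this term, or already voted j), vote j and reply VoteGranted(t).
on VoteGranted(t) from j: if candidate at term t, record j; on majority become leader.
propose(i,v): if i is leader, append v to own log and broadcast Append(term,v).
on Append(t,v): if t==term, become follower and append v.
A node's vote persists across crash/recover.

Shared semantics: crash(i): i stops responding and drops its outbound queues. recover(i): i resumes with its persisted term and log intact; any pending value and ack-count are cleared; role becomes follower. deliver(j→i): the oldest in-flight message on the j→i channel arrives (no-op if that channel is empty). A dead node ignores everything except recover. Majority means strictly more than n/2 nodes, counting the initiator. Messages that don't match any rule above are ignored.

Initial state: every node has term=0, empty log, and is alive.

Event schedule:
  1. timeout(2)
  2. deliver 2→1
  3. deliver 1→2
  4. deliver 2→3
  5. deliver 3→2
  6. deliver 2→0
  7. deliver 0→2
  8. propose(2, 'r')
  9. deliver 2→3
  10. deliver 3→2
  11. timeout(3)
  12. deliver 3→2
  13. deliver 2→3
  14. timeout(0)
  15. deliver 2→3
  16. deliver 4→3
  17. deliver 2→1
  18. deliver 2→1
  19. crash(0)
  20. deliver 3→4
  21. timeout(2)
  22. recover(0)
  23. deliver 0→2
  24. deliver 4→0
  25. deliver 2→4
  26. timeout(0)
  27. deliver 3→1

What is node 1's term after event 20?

step 1 timeout(2): 2={cand,t=1,log=-}
step 2 deliver 2→1: 1={foll,t=1,log=-}
step 3 deliver 1→2: —
step 4 deliver 2→3: 3={foll,t=1,log=-}
step 5 deliver 3→2: 2={lead,t=1,log=-}
step 6 deliver 2→0: 0={foll,t=1,log=-}
step 7 deliver 0→2: —
step 8 propose(2,'r'): 2={lead,t=1,log=r}
step 9 deliver 2→3: 3={foll,t=1,log=r}
step 10 deliver 3→2: —
step 11 timeout(3): 3={cand,t=2,log=r}
step 12 deliver 3→2: 2={foll,t=2,log=r}
step 13 deliver 2→3: —
step 14 timeout(0): 0={cand,t=2,log=-}
step 15 deliver 2→3: —
step 16 deliver 4→3: —
step 17 deliver 2→1: 1={foll,t=1,log=r}
step 18 deliver 2→1: —
step 19 crash(0): 0={✗cand,t=2,log=-}
step 20 deliver 3→4: 4={foll,t=2,log=-}

1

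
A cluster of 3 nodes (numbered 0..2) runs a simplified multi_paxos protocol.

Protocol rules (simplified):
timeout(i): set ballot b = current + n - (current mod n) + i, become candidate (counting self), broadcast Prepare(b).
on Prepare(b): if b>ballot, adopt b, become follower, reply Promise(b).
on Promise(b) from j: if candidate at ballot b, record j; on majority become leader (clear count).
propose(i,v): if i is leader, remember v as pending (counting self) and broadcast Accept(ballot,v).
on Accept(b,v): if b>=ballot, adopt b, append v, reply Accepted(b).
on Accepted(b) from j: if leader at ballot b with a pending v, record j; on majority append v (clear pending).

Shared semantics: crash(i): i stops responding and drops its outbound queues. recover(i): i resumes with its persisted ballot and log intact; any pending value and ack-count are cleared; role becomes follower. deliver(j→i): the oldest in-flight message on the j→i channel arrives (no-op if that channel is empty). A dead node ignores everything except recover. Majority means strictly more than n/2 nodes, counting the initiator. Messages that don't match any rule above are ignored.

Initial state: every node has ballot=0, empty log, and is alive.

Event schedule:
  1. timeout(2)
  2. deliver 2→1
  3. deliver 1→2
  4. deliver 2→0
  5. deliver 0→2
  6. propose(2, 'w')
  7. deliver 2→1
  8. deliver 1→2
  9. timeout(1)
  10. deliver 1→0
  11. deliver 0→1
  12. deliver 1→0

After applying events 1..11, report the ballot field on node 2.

5

e1 timeout(2): 2[cand,b=5,-]
e2 deliver 2→1: 1[foll,b=5,-]
e3 deliver 1→2: 2[lead,b=5,-]
e4 deliver 2→0: 0[foll,b=5,-]
e5 deliver 0→2: ·
e6 propose(2,'w'): ·
e7 deliver 2→1: 1[foll,b=5,w]
e8 deliver 1→2: 2[lead,b=5,w]
e9 timeout(1): 1[cand,b=7,w]
e10 deliver 1→0: 0[foll,b=7,-]
e11 deliver 0→1: 1[lead,b=7,w]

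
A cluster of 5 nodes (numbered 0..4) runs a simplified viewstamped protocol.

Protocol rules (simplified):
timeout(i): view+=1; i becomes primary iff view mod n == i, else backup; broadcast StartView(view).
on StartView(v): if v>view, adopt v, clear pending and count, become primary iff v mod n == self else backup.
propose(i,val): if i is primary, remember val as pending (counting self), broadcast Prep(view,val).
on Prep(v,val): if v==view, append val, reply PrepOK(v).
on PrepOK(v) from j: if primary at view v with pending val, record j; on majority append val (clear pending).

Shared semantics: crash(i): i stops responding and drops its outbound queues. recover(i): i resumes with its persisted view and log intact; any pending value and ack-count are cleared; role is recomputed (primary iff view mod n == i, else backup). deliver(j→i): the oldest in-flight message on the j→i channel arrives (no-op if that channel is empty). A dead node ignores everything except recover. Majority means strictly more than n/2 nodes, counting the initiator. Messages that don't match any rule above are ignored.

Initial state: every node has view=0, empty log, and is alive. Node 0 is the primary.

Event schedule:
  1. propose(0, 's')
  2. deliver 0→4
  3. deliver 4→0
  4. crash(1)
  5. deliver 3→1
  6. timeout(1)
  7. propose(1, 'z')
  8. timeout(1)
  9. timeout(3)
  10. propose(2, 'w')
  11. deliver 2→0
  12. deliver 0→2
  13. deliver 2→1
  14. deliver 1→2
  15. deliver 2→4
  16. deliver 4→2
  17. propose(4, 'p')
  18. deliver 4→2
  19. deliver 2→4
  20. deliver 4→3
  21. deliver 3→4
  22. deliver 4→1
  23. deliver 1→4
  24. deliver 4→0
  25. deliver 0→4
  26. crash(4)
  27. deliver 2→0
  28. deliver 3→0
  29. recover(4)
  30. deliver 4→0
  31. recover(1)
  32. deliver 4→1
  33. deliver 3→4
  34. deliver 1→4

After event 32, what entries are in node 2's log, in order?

e1 propose(0,'s'): ·
e2 deliver 0→4: 4[back,v=0,s]
e3 deliver 4→0: ·
e4 crash(1): 1[✗back,v=0,-]
e5 deliver 3→1: ·
e6 timeout(1): ·
e7 propose(1,'z'): ·
e8 timeout(1): ·
e9 timeout(3): 3[back,v=1,-]
e10 propose(2,'w'): ·
e11 deliver 2→0: ·
e12 deliver 0→2: 2[back,v=0,s]
e13 deliver 2→1: ·
e14 deliver 1→2: ·
e15 deliver 2→4: ·
e16 deliver 4→2: ·
e17 propose(4,'p'): ·
e18 deliver 4→2: ·
e19 deliver 2→4: ·
e20 deliver 4→3: ·
e21 deliver 3→4: 4[back,v=1,s]
e22 deliver 4→1: ·
e23 deliver 1→4: ·
e24 deliver 4→0: ·
e25 deliver 0→4: ·
e26 crash(4): 4[✗back,v=1,s]
e27 deliver 2→0: 0[prim,v=0,s]
e28 deliver 3→0: 0[back,v=1,s]
e29 recover(4): 4[back,v=1,s]
e30 deliver 4→0: ·
e31 recover(1): 1[back,v=0,-]
e32 deliver 4→1: ·

s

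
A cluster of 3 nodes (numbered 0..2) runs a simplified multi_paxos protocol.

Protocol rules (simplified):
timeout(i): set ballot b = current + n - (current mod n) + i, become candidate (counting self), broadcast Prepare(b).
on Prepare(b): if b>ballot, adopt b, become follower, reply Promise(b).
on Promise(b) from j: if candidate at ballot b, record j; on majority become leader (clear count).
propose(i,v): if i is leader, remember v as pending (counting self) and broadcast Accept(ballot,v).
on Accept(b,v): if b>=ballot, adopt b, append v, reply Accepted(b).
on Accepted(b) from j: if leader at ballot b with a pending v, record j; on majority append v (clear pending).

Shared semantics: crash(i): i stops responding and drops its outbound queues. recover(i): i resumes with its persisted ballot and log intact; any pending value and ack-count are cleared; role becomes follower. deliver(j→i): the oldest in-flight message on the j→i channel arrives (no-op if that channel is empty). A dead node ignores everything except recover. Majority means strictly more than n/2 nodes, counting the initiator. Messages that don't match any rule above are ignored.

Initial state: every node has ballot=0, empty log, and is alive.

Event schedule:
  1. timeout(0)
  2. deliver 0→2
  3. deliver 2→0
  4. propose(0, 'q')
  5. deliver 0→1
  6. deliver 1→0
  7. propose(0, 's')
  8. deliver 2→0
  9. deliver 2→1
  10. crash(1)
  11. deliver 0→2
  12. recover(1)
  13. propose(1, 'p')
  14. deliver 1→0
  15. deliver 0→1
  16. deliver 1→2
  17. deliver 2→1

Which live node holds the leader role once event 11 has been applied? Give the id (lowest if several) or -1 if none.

0

[1] timeout(0) → N0(cand b3 [-])
[2] deliver 0→2 → N2(foll b3 [-])
[3] deliver 2→0 → N0(lead b3 [-])
[4] propose(0,'q') → ∅
[5] deliver 0→1 → N1(foll b3 [-])
[6] deliver 1→0 → ∅
[7] propose(0,'s') → ∅
[8] deliver 2→0 → ∅
[9] deliver 2→1 → ∅
[10] crash(1) → N1(✗foll b3 [-])
[11] deliver 0→2 → N2(foll b3 [q])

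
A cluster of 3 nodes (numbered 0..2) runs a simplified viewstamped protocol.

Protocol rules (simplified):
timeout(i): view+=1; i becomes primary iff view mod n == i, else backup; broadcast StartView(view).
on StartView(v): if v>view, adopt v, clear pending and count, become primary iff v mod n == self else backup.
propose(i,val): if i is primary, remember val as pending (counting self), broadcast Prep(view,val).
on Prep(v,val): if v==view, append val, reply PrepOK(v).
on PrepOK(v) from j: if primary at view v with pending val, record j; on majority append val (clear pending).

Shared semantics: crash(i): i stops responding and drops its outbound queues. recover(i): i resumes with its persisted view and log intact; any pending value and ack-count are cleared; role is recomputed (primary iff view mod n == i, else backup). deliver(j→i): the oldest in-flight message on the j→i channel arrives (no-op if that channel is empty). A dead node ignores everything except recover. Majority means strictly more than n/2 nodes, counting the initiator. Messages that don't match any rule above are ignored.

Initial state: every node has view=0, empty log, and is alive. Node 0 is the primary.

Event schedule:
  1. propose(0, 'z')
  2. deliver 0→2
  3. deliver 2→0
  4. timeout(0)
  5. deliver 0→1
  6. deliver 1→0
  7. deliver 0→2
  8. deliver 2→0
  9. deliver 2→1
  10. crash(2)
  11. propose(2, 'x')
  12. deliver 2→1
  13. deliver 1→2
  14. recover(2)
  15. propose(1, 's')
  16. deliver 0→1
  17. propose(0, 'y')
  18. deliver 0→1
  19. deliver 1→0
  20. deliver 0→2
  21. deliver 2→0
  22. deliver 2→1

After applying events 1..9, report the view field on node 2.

after 1 — propose(0,'z'): ·
after 2 — deliver 0→2: n2:back/v0/[z]
after 3 — deliver 2→0: n0:prim/v0/[z]
after 4 — timeout(0): n0:back/v1/[z]
after 5 — deliver 0→1: n1:back/v0/[z]
after 6 — deliver 1→0: ·
after 7 — deliver 0→2: n2:back/v1/[z]
after 8 — deliver 2→0: ·
after 9 — deliver 2→1: ·

1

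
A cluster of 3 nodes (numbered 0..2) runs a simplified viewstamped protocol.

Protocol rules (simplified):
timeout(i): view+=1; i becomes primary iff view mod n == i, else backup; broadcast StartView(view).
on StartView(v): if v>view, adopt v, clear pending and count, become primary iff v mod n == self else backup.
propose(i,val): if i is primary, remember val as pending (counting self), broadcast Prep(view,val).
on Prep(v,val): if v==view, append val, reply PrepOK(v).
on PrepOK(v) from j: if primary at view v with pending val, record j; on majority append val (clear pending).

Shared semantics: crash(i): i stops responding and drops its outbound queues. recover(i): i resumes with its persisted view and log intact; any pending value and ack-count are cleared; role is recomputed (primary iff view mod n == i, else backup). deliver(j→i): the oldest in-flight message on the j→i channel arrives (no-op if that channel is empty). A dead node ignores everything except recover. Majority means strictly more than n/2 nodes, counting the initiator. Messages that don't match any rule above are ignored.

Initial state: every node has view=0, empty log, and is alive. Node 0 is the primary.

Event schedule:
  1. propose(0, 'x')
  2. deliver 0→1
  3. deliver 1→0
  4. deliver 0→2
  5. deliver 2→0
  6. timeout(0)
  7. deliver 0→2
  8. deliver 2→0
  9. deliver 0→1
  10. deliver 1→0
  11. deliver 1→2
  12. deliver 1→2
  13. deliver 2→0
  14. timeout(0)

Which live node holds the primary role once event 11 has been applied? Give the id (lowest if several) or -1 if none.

after 1 — propose(0,'x'): ·
after 2 — deliver 0→1: n1:back/v0/[x]
after 3 — deliver 1→0: n0:prim/v0/[x]
after 4 — deliver 0→2: n2:back/v0/[x]
after 5 — deliver 2→0: ·
after 6 — timeout(0): n0:back/v1/[x]
after 7 — deliver 0→2: n2:back/v1/[x]
after 8 — deliver 2→0: ·
after 9 — deliver 0→1: n1:prim/v1/[x]
after 10 — deliver 1→0: ·
after 11 — deliver 1→2: ·

1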